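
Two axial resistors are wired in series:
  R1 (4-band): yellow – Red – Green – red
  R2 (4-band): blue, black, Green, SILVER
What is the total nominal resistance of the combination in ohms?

10200000 Ω

R1: yellow, red → 42; green ×10^5 → 4200000 Ω.
R2: blue, black → 60; green ×10^5 → 6000000 Ω.
Series: 4200000 + 6000000 = 10200000 Ω.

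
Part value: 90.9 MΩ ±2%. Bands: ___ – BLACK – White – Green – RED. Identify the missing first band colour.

90900000 Ω = 909 × 10^5.
The first band gives digit 9 of the significand, and 9 is white.

white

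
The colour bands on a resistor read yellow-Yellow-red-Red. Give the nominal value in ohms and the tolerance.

4400 Ω ±2%

Yellow → 4 (first significant figure)
Yellow → 4 (second significant figure)
Red → ×10^2 multiplier
Red → ±2% tolerance
44 × 100 = 4400 Ω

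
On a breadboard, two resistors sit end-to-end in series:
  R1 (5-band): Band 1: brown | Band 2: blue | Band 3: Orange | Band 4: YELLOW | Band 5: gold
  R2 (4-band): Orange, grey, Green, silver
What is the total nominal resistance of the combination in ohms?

R1: brown, blue, orange → 163; yellow ×10^4 → 1630000 Ω.
R2: orange, grey → 38; green ×10^5 → 3800000 Ω.
Series: 1630000 + 3800000 = 5430000 Ω.

5430000 Ω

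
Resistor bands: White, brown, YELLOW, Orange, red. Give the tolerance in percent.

The last band, red, is the tolerance band.
Red corresponds to ±2%.

±2%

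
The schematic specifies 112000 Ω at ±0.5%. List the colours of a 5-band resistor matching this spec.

112000 Ω = 112 × 10^3.
1 → brown
1 → brown
2 → red
Multiplier 10^3 → orange.
±0.5% tolerance → green.

brown, brown, red, orange, green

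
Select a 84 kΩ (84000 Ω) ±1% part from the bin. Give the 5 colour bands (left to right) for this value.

grey, yellow, black, red, brown

84000 Ω = 840 × 10^2.
8 → grey
4 → yellow
0 → black
Multiplier 10^2 → red.
±1% tolerance → brown.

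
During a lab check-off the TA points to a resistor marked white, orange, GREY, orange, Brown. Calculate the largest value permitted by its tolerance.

947380 Ω

White → 9 (first significant figure)
Orange → 3 (second significant figure)
Grey → 8 (third significant figure)
Orange → ×10^3 multiplier
Brown → ±1% tolerance
938 × 1000 = 938000 Ω
Largest = 938000 × (1 + 1/100) = 947380 Ω.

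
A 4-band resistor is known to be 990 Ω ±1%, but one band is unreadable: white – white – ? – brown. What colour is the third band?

990 Ω = 99 × 10^1.
The third band is the multiplier, 10^1, which is brown.

brown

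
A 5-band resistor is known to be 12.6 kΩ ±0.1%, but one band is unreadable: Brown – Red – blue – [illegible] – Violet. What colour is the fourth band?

red

12600 Ω = 126 × 10^2.
The fourth band is the multiplier, 10^2, which is red.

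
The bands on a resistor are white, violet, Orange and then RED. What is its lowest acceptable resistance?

White → 9 (first significant figure)
Violet → 7 (second significant figure)
Orange → ×10^3 multiplier
Red → ±2% tolerance
97 × 1000 = 97000 Ω
Lowest = 97000 × (1 − 2/100) = 95060 Ω.

95060 Ω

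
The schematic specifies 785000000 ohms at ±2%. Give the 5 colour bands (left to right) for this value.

785000000 Ω = 785 × 10^6.
7 → violet
8 → grey
5 → green
Multiplier 10^6 → blue.
±2% tolerance → red.

violet, grey, green, blue, red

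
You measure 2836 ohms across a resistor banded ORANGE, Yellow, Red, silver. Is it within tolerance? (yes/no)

no

Orange → 3 (first significant figure)
Yellow → 4 (second significant figure)
Red → ×10^2 multiplier
Silver → ±10% tolerance
34 × 100 = 3400 Ω
Allowed range: 3060 Ω to 3740 Ω.
2836 ohms lies outside that range.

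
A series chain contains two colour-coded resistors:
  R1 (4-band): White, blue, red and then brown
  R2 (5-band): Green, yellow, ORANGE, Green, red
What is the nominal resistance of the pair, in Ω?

54309600 Ω

R1: white, blue → 96; red ×10^2 → 9600 Ω.
R2: green, yellow, orange → 543; green ×10^5 → 54300000 Ω.
Series: 9600 + 54300000 = 54309600 Ω.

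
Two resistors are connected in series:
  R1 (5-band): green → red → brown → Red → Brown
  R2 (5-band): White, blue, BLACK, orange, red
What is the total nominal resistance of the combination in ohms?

1012100 Ω

R1: green, red, brown → 521; red ×10^2 → 52100 Ω.
R2: white, blue, black → 960; orange ×10^3 → 960000 Ω.
Series: 52100 + 960000 = 1012100 Ω.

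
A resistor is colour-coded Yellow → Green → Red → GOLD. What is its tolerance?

The last band, gold, is the tolerance band.
Gold corresponds to ±5%.

±5%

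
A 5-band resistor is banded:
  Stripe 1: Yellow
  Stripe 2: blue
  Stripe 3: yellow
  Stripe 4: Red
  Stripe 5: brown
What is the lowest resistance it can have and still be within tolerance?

45936 Ω

Yellow → 4 (first significant figure)
Blue → 6 (second significant figure)
Yellow → 4 (third significant figure)
Red → ×10^2 multiplier
Brown → ±1% tolerance
464 × 100 = 46400 Ω
Lowest = 46400 × (1 − 1/100) = 45936 Ω.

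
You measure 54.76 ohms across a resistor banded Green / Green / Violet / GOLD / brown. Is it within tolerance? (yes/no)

Green → 5 (first significant figure)
Green → 5 (second significant figure)
Violet → 7 (third significant figure)
Gold → ×0.1 multiplier
Brown → ±1% tolerance
557 × 0.1 = 55.7 Ω
Allowed range: 55.143 Ω to 56.257 Ω.
54.76 ohms lies outside that range.

no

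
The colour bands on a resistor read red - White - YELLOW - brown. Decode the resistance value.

290000 Ω

Red → 2 (first significant figure)
White → 9 (second significant figure)
Yellow → ×10^4 multiplier
29 × 10000 = 290000 Ω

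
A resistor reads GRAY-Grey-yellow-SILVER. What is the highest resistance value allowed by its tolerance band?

968000 Ω

Grey → 8 (first significant figure)
Grey → 8 (second significant figure)
Yellow → ×10^4 multiplier
Silver → ±10% tolerance
88 × 10000 = 880000 Ω
Highest = 880000 × (1 + 10/100) = 968000 Ω.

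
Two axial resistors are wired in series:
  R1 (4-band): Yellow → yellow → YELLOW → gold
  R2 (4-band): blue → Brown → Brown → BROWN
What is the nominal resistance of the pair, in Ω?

440610 Ω

R1: yellow, yellow → 44; yellow ×10^4 → 440000 Ω.
R2: blue, brown → 61; brown ×10 → 610 Ω.
Series: 440000 + 610 = 440610 Ω.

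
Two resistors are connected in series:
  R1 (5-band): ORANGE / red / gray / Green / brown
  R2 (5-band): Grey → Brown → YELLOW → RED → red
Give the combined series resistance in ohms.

R1: orange, red, grey → 328; green ×10^5 → 32800000 Ω.
R2: grey, brown, yellow → 814; red ×10^2 → 81400 Ω.
Series: 32800000 + 81400 = 32881400 Ω.

32881400 Ω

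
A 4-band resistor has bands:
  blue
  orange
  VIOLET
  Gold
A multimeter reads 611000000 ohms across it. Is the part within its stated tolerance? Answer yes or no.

yes

Blue → 6 (first significant figure)
Orange → 3 (second significant figure)
Violet → ×10^7 multiplier
Gold → ±5% tolerance
63 × 10000000 = 630000000 Ω
Allowed range: 598500000 Ω to 661500000 Ω.
611000000 ohms lies inside that range.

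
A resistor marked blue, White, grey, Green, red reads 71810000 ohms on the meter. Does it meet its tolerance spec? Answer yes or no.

Blue → 6 (first significant figure)
White → 9 (second significant figure)
Grey → 8 (third significant figure)
Green → ×10^5 multiplier
Red → ±2% tolerance
698 × 100000 = 69800000 Ω
Allowed range: 68404000 Ω to 71196000 Ω.
71810000 ohms lies outside that range.

no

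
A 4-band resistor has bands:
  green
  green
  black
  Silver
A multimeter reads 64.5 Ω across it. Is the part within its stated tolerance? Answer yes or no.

Green → 5 (first significant figure)
Green → 5 (second significant figure)
Black → ×1 multiplier
Silver → ±10% tolerance
55 × 1 = 55 Ω
Allowed range: 49.5 Ω to 60.5 Ω.
64.5 Ω lies outside that range.

no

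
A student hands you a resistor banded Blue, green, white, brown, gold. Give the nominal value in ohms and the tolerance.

6590 Ω ±5%

Blue → 6 (first significant figure)
Green → 5 (second significant figure)
White → 9 (third significant figure)
Brown → ×10 multiplier
Gold → ±5% tolerance
659 × 10 = 6590 Ω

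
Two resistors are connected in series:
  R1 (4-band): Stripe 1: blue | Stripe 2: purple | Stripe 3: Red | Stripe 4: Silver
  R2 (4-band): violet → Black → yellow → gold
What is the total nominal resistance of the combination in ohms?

706700 Ω

R1: blue, violet → 67; red ×10^2 → 6700 Ω.
R2: violet, black → 70; yellow ×10^4 → 700000 Ω.
Series: 6700 + 700000 = 706700 Ω.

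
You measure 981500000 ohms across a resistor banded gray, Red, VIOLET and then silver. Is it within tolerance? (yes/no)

Grey → 8 (first significant figure)
Red → 2 (second significant figure)
Violet → ×10^7 multiplier
Silver → ±10% tolerance
82 × 10000000 = 820000000 Ω
Allowed range: 738000000 Ω to 902000000 Ω.
981500000 ohms lies outside that range.

no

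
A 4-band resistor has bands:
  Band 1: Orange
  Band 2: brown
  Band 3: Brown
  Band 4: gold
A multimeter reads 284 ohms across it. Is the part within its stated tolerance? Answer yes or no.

no

Orange → 3 (first significant figure)
Brown → 1 (second significant figure)
Brown → ×10 multiplier
Gold → ±5% tolerance
31 × 10 = 310 Ω
Allowed range: 294.5 Ω to 325.5 Ω.
284 ohms lies outside that range.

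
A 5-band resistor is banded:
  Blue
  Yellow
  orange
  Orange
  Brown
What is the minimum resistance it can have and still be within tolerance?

Blue → 6 (first significant figure)
Yellow → 4 (second significant figure)
Orange → 3 (third significant figure)
Orange → ×10^3 multiplier
Brown → ±1% tolerance
643 × 1000 = 643000 Ω
Minimum = 643000 × (1 − 1/100) = 636570 Ω.

636570 Ω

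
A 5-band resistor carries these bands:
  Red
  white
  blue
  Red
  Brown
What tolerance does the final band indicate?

The last band, brown, is the tolerance band.
Brown corresponds to ±1%.

±1%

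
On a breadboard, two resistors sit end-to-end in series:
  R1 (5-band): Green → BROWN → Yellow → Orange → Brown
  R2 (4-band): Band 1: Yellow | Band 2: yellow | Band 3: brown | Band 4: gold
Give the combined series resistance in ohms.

514440 Ω

R1: green, brown, yellow → 514; orange ×10^3 → 514000 Ω.
R2: yellow, yellow → 44; brown ×10 → 440 Ω.
Series: 514000 + 440 = 514440 Ω.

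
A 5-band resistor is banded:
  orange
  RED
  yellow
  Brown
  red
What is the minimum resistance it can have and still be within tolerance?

Orange → 3 (first significant figure)
Red → 2 (second significant figure)
Yellow → 4 (third significant figure)
Brown → ×10 multiplier
Red → ±2% tolerance
324 × 10 = 3240 Ω
Minimum = 3240 × (1 − 2/100) = 3175.2 Ω.

3175.2 Ω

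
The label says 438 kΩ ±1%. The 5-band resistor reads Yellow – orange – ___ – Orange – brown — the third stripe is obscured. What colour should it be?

438000 Ω = 438 × 10^3.
The third band gives digit 8 of the significand, and 8 is grey.

grey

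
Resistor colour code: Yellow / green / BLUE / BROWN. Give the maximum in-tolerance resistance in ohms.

45450000 Ω

Yellow → 4 (first significant figure)
Green → 5 (second significant figure)
Blue → ×10^6 multiplier
Brown → ±1% tolerance
45 × 1000000 = 45000000 Ω
Maximum = 45000000 × (1 + 1/100) = 45450000 Ω.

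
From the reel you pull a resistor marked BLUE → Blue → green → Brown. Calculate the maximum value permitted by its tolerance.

Blue → 6 (first significant figure)
Blue → 6 (second significant figure)
Green → ×10^5 multiplier
Brown → ±1% tolerance
66 × 100000 = 6600000 Ω
Maximum = 6600000 × (1 + 1/100) = 6666000 Ω.

6666000 Ω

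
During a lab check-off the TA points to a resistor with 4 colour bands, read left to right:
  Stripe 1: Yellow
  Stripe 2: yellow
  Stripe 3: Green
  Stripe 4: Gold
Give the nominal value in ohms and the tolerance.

4400000 Ω ±5%

Yellow → 4 (first significant figure)
Yellow → 4 (second significant figure)
Green → ×10^5 multiplier
Gold → ±5% tolerance
44 × 100000 = 4400000 Ω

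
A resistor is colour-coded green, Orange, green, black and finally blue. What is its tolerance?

±0.25%

The last band, blue, is the tolerance band.
Blue corresponds to ±0.25%.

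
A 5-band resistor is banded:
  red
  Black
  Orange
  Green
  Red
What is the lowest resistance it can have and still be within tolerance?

19894000 Ω

Red → 2 (first significant figure)
Black → 0 (second significant figure)
Orange → 3 (third significant figure)
Green → ×10^5 multiplier
Red → ±2% tolerance
203 × 100000 = 20300000 Ω
Lowest = 20300000 × (1 − 2/100) = 19894000 Ω.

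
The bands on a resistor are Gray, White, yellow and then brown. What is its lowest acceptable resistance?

881100 Ω

Grey → 8 (first significant figure)
White → 9 (second significant figure)
Yellow → ×10^4 multiplier
Brown → ±1% tolerance
89 × 10000 = 890000 Ω
Lowest = 890000 × (1 − 1/100) = 881100 Ω.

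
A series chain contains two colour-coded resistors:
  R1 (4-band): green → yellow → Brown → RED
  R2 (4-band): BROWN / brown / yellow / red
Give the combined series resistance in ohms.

110540 Ω

R1: green, yellow → 54; brown ×10 → 540 Ω.
R2: brown, brown → 11; yellow ×10^4 → 110000 Ω.
Series: 540 + 110000 = 110540 Ω.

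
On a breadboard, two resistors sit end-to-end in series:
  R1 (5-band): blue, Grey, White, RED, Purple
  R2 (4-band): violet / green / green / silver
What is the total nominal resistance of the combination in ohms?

R1: blue, grey, white → 689; red ×10^2 → 68900 Ω.
R2: violet, green → 75; green ×10^5 → 7500000 Ω.
Series: 68900 + 7500000 = 7568900 Ω.

7568900 Ω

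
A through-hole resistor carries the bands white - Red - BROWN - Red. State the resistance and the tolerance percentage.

920 Ω ±2%

White → 9 (first significant figure)
Red → 2 (second significant figure)
Brown → ×10 multiplier
Red → ±2% tolerance
92 × 10 = 920 Ω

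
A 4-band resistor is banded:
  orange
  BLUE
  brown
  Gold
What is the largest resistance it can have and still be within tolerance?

378 Ω

Orange → 3 (first significant figure)
Blue → 6 (second significant figure)
Brown → ×10 multiplier
Gold → ±5% tolerance
36 × 10 = 360 Ω
Largest = 360 × (1 + 5/100) = 378 Ω.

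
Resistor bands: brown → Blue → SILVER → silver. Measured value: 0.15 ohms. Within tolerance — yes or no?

Brown → 1 (first significant figure)
Blue → 6 (second significant figure)
Silver → ×0.01 multiplier
Silver → ±10% tolerance
16 × 0.01 = 0.16 Ω
Allowed range: 0.144 Ω to 0.176 Ω.
0.15 ohms lies inside that range.

yes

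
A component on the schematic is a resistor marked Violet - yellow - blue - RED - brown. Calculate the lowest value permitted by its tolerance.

Violet → 7 (first significant figure)
Yellow → 4 (second significant figure)
Blue → 6 (third significant figure)
Red → ×10^2 multiplier
Brown → ±1% tolerance
746 × 100 = 74600 Ω
Lowest = 74600 × (1 − 1/100) = 73854 Ω.

73854 Ω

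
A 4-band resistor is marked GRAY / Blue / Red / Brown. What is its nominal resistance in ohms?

Grey → 8 (first significant figure)
Blue → 6 (second significant figure)
Red → ×10^2 multiplier
86 × 100 = 8600 Ω

8600 Ω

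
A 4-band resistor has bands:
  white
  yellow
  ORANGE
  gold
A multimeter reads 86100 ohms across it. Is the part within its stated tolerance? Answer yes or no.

White → 9 (first significant figure)
Yellow → 4 (second significant figure)
Orange → ×10^3 multiplier
Gold → ±5% tolerance
94 × 1000 = 94000 Ω
Allowed range: 89300 Ω to 98700 Ω.
86100 ohms lies outside that range.

no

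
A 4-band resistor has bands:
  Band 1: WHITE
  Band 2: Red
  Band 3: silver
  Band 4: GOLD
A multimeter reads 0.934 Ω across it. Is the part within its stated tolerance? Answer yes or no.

White → 9 (first significant figure)
Red → 2 (second significant figure)
Silver → ×0.01 multiplier
Gold → ±5% tolerance
92 × 0.01 = 0.92 Ω
Allowed range: 0.874 Ω to 0.966 Ω.
0.934 Ω lies inside that range.

yes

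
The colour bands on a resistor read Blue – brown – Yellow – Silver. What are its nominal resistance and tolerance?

Blue → 6 (first significant figure)
Brown → 1 (second significant figure)
Yellow → ×10^4 multiplier
Silver → ±10% tolerance
61 × 10000 = 610000 Ω

610000 Ω ±10%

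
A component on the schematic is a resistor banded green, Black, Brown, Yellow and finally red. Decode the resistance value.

Green → 5 (first significant figure)
Black → 0 (second significant figure)
Brown → 1 (third significant figure)
Yellow → ×10^4 multiplier
501 × 10000 = 5010000 Ω

5010000 Ω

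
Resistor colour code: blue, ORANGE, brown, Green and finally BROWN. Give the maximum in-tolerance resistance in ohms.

63731000 Ω

Blue → 6 (first significant figure)
Orange → 3 (second significant figure)
Brown → 1 (third significant figure)
Green → ×10^5 multiplier
Brown → ±1% tolerance
631 × 100000 = 63100000 Ω
Maximum = 63100000 × (1 + 1/100) = 63731000 Ω.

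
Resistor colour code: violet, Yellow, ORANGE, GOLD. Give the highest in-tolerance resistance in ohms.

77700 Ω

Violet → 7 (first significant figure)
Yellow → 4 (second significant figure)
Orange → ×10^3 multiplier
Gold → ±5% tolerance
74 × 1000 = 74000 Ω
Highest = 74000 × (1 + 5/100) = 77700 Ω.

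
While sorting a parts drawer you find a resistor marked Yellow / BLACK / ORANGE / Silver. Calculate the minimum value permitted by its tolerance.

Yellow → 4 (first significant figure)
Black → 0 (second significant figure)
Orange → ×10^3 multiplier
Silver → ±10% tolerance
40 × 1000 = 40000 Ω
Minimum = 40000 × (1 − 10/100) = 36000 Ω.

36000 Ω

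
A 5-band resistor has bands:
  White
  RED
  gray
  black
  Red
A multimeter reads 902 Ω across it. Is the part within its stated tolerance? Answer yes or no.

White → 9 (first significant figure)
Red → 2 (second significant figure)
Grey → 8 (third significant figure)
Black → ×1 multiplier
Red → ±2% tolerance
928 × 1 = 928 Ω
Allowed range: 909.44 Ω to 946.56 Ω.
902 Ω lies outside that range.

no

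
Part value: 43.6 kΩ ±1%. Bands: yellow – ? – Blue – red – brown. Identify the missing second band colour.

43600 Ω = 436 × 10^2.
The second band gives digit 3 of the significand, and 3 is orange.

orange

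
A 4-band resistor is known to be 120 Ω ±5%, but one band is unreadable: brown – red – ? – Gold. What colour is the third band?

brown

120 Ω = 12 × 10^1.
The third band is the multiplier, 10^1, which is brown.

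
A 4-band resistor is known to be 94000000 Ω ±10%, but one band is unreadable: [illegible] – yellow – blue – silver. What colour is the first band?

94000000 Ω = 94 × 10^6.
The first band gives digit 9 of the significand, and 9 is white.

white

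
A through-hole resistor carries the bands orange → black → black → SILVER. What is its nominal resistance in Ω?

Orange → 3 (first significant figure)
Black → 0 (second significant figure)
Black → ×1 multiplier
30 × 1 = 30 Ω

30 Ω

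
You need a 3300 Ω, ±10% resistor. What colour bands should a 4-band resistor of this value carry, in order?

3300 Ω = 33 × 10^2.
3 → orange
3 → orange
Multiplier 10^2 → red.
±10% tolerance → silver.

orange, orange, red, silver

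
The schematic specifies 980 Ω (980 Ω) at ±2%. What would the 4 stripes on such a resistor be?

white, grey, brown, red

980 Ω = 98 × 10^1.
9 → white
8 → grey
Multiplier 10^1 → brown.
±2% tolerance → red.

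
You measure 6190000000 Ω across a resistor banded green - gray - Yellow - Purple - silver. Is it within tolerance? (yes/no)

yes

Green → 5 (first significant figure)
Grey → 8 (second significant figure)
Yellow → 4 (third significant figure)
Violet → ×10^7 multiplier
Silver → ±10% tolerance
584 × 10000000 = 5840000000 Ω
Allowed range: 5256000000 Ω to 6424000000 Ω.
6190000000 Ω lies inside that range.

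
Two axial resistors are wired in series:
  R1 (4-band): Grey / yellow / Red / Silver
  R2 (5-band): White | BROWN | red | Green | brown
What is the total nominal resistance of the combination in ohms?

R1: grey, yellow → 84; red ×10^2 → 8400 Ω.
R2: white, brown, red → 912; green ×10^5 → 91200000 Ω.
Series: 8400 + 91200000 = 91208400 Ω.

91208400 Ω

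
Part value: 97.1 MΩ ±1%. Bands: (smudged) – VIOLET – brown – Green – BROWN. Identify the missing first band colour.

97100000 Ω = 971 × 10^5.
The first band gives digit 9 of the significand, and 9 is white.

white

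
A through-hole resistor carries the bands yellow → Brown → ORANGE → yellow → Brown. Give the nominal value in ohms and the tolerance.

Yellow → 4 (first significant figure)
Brown → 1 (second significant figure)
Orange → 3 (third significant figure)
Yellow → ×10^4 multiplier
Brown → ±1% tolerance
413 × 10000 = 4130000 Ω

4130000 Ω ±1%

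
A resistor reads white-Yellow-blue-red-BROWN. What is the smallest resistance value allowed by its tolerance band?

White → 9 (first significant figure)
Yellow → 4 (second significant figure)
Blue → 6 (third significant figure)
Red → ×10^2 multiplier
Brown → ±1% tolerance
946 × 100 = 94600 Ω
Smallest = 94600 × (1 − 1/100) = 93654 Ω.

93654 Ω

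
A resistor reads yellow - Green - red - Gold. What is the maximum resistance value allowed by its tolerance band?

Yellow → 4 (first significant figure)
Green → 5 (second significant figure)
Red → ×10^2 multiplier
Gold → ±5% tolerance
45 × 100 = 4500 Ω
Maximum = 4500 × (1 + 5/100) = 4725 Ω.

4725 Ω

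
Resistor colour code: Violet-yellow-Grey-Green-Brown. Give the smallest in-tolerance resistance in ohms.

Violet → 7 (first significant figure)
Yellow → 4 (second significant figure)
Grey → 8 (third significant figure)
Green → ×10^5 multiplier
Brown → ±1% tolerance
748 × 100000 = 74800000 Ω
Smallest = 74800000 × (1 − 1/100) = 74052000 Ω.

74052000 Ω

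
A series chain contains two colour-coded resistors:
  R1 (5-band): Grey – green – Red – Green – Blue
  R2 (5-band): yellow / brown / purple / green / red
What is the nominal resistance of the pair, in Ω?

R1: grey, green, red → 852; green ×10^5 → 85200000 Ω.
R2: yellow, brown, violet → 417; green ×10^5 → 41700000 Ω.
Series: 85200000 + 41700000 = 126900000 Ω.

126900000 Ω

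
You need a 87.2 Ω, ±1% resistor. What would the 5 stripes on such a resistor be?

87.2 Ω = 872 × 10^-1.
8 → grey
7 → violet
2 → red
Multiplier 10^-1 → gold.
±1% tolerance → brown.

grey, violet, red, gold, brown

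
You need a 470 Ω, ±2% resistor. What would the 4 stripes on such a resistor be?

470 Ω = 47 × 10^1.
4 → yellow
7 → violet
Multiplier 10^1 → brown.
±2% tolerance → red.

yellow, violet, brown, red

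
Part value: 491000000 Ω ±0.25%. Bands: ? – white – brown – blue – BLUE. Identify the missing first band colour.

yellow

491000000 Ω = 491 × 10^6.
The first band gives digit 4 of the significand, and 4 is yellow.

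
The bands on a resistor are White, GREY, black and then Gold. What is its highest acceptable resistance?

102.9 Ω

White → 9 (first significant figure)
Grey → 8 (second significant figure)
Black → ×1 multiplier
Gold → ±5% tolerance
98 × 1 = 98 Ω
Highest = 98 × (1 + 5/100) = 102.9 Ω.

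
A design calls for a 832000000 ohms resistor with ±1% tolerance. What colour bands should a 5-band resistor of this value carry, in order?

grey, orange, red, blue, brown

832000000 Ω = 832 × 10^6.
8 → grey
3 → orange
2 → red
Multiplier 10^6 → blue.
±1% tolerance → brown.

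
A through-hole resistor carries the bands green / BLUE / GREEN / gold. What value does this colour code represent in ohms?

Green → 5 (first significant figure)
Blue → 6 (second significant figure)
Green → ×10^5 multiplier
56 × 100000 = 5600000 Ω

5600000 Ω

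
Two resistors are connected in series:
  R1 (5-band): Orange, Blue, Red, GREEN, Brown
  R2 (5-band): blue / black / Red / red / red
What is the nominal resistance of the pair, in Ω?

R1: orange, blue, red → 362; green ×10^5 → 36200000 Ω.
R2: blue, black, red → 602; red ×10^2 → 60200 Ω.
Series: 36200000 + 60200 = 36260200 Ω.

36260200 Ω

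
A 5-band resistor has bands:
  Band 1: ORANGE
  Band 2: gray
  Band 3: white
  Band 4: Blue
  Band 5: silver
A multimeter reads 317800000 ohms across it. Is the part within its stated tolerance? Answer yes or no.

no

Orange → 3 (first significant figure)
Grey → 8 (second significant figure)
White → 9 (third significant figure)
Blue → ×10^6 multiplier
Silver → ±10% tolerance
389 × 1000000 = 389000000 Ω
Allowed range: 350100000 Ω to 427900000 Ω.
317800000 ohms lies outside that range.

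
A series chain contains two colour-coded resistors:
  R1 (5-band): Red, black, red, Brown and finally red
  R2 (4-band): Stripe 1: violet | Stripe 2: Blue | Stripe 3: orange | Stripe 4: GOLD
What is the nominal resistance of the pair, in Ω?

R1: red, black, red → 202; brown ×10 → 2020 Ω.
R2: violet, blue → 76; orange ×10^3 → 76000 Ω.
Series: 2020 + 76000 = 78020 Ω.

78020 Ω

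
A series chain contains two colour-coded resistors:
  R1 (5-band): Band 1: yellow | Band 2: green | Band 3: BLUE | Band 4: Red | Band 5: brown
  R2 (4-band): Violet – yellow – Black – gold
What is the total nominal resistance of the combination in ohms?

R1: yellow, green, blue → 456; red ×10^2 → 45600 Ω.
R2: violet, yellow → 74; black ×1 → 74 Ω.
Series: 45600 + 74 = 45674 Ω.

45674 Ω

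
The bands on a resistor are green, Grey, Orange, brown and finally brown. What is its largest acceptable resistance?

Green → 5 (first significant figure)
Grey → 8 (second significant figure)
Orange → 3 (third significant figure)
Brown → ×10 multiplier
Brown → ±1% tolerance
583 × 10 = 5830 Ω
Largest = 5830 × (1 + 1/100) = 5888.3 Ω.

5888.3 Ω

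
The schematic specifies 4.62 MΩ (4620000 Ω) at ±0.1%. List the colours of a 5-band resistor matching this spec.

yellow, blue, red, yellow, violet

4620000 Ω = 462 × 10^4.
4 → yellow
6 → blue
2 → red
Multiplier 10^4 → yellow.
±0.1% tolerance → violet.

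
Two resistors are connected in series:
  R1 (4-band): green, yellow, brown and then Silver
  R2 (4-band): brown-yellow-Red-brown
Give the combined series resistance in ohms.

1940 Ω

R1: green, yellow → 54; brown ×10 → 540 Ω.
R2: brown, yellow → 14; red ×10^2 → 1400 Ω.
Series: 540 + 1400 = 1940 Ω.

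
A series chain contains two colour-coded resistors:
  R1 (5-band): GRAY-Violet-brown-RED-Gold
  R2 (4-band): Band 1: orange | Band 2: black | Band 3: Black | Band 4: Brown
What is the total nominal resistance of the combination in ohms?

R1: grey, violet, brown → 871; red ×10^2 → 87100 Ω.
R2: orange, black → 30; black ×1 → 30 Ω.
Series: 87100 + 30 = 87130 Ω.

87130 Ω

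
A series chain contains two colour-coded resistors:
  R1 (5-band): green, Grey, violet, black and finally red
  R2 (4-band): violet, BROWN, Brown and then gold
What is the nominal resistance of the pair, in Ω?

1297 Ω

R1: green, grey, violet → 587; black ×1 → 587 Ω.
R2: violet, brown → 71; brown ×10 → 710 Ω.
Series: 587 + 710 = 1297 Ω.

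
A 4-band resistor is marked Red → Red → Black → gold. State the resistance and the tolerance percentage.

Red → 2 (first significant figure)
Red → 2 (second significant figure)
Black → ×1 multiplier
Gold → ±5% tolerance
22 × 1 = 22 Ω

22 Ω ±5%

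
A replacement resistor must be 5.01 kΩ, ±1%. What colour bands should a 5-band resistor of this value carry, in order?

5010 Ω = 501 × 10^1.
5 → green
0 → black
1 → brown
Multiplier 10^1 → brown.
±1% tolerance → brown.

green, black, brown, brown, brown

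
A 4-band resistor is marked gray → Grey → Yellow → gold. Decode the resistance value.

Grey → 8 (first significant figure)
Grey → 8 (second significant figure)
Yellow → ×10^4 multiplier
88 × 10000 = 880000 Ω

880000 Ω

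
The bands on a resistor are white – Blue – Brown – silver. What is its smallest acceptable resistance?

White → 9 (first significant figure)
Blue → 6 (second significant figure)
Brown → ×10 multiplier
Silver → ±10% tolerance
96 × 10 = 960 Ω
Smallest = 960 × (1 − 10/100) = 864 Ω.

864 Ω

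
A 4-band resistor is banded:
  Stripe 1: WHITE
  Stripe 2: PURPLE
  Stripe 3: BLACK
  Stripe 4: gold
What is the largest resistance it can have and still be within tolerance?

101.85 Ω

White → 9 (first significant figure)
Violet → 7 (second significant figure)
Black → ×1 multiplier
Gold → ±5% tolerance
97 × 1 = 97 Ω
Largest = 97 × (1 + 5/100) = 101.85 Ω.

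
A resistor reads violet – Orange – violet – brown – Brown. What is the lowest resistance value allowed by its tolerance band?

Violet → 7 (first significant figure)
Orange → 3 (second significant figure)
Violet → 7 (third significant figure)
Brown → ×10 multiplier
Brown → ±1% tolerance
737 × 10 = 7370 Ω
Lowest = 7370 × (1 − 1/100) = 7296.3 Ω.

7296.3 Ω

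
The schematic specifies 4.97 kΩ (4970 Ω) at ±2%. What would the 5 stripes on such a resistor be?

yellow, white, violet, brown, red

4970 Ω = 497 × 10^1.
4 → yellow
9 → white
7 → violet
Multiplier 10^1 → brown.
±2% tolerance → red.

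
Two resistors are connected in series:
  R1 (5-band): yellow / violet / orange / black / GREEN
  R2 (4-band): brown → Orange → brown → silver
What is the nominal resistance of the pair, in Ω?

R1: yellow, violet, orange → 473; black ×1 → 473 Ω.
R2: brown, orange → 13; brown ×10 → 130 Ω.
Series: 473 + 130 = 603 Ω.

603 Ω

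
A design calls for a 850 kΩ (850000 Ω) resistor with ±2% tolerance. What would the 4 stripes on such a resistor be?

850000 Ω = 85 × 10^4.
8 → grey
5 → green
Multiplier 10^4 → yellow.
±2% tolerance → red.

grey, green, yellow, red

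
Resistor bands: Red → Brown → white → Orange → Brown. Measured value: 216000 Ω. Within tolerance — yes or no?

no

Red → 2 (first significant figure)
Brown → 1 (second significant figure)
White → 9 (third significant figure)
Orange → ×10^3 multiplier
Brown → ±1% tolerance
219 × 1000 = 219000 Ω
Allowed range: 216810 Ω to 221190 Ω.
216000 Ω lies outside that range.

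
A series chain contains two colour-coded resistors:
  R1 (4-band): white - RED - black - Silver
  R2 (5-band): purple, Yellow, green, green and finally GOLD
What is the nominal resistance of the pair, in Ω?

74500092 Ω

R1: white, red → 92; black ×1 → 92 Ω.
R2: violet, yellow, green → 745; green ×10^5 → 74500000 Ω.
Series: 92 + 74500000 = 74500092 Ω.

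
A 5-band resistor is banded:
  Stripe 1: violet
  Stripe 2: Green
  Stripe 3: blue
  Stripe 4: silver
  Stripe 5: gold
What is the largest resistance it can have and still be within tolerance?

7.938 Ω

Violet → 7 (first significant figure)
Green → 5 (second significant figure)
Blue → 6 (third significant figure)
Silver → ×0.01 multiplier
Gold → ±5% tolerance
756 × 0.01 = 7.56 Ω
Largest = 7.56 × (1 + 5/100) = 7.938 Ω.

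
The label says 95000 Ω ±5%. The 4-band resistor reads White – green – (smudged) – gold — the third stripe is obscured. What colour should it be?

95000 Ω = 95 × 10^3.
The third band is the multiplier, 10^3, which is orange.

orange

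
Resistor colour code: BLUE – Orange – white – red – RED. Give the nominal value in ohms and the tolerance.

63900 Ω ±2%

Blue → 6 (first significant figure)
Orange → 3 (second significant figure)
White → 9 (third significant figure)
Red → ×10^2 multiplier
Red → ±2% tolerance
639 × 100 = 63900 Ω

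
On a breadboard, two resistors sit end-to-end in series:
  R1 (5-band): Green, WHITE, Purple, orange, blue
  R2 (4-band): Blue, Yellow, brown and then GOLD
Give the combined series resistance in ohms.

597640 Ω

R1: green, white, violet → 597; orange ×10^3 → 597000 Ω.
R2: blue, yellow → 64; brown ×10 → 640 Ω.
Series: 597000 + 640 = 597640 Ω.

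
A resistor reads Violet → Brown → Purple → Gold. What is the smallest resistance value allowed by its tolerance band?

Violet → 7 (first significant figure)
Brown → 1 (second significant figure)
Violet → ×10^7 multiplier
Gold → ±5% tolerance
71 × 10000000 = 710000000 Ω
Smallest = 710000000 × (1 − 5/100) = 674500000 Ω.

674500000 Ω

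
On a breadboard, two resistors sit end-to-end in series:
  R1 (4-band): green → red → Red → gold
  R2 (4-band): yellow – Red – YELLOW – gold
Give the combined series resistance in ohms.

R1: green, red → 52; red ×10^2 → 5200 Ω.
R2: yellow, red → 42; yellow ×10^4 → 420000 Ω.
Series: 5200 + 420000 = 425200 Ω.

425200 Ω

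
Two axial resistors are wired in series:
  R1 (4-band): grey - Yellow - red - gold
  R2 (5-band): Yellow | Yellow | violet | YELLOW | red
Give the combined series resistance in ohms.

4478400 Ω

R1: grey, yellow → 84; red ×10^2 → 8400 Ω.
R2: yellow, yellow, violet → 447; yellow ×10^4 → 4470000 Ω.
Series: 8400 + 4470000 = 4478400 Ω.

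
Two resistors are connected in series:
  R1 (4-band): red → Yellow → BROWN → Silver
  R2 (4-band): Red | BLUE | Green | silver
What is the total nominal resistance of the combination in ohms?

2600240 Ω

R1: red, yellow → 24; brown ×10 → 240 Ω.
R2: red, blue → 26; green ×10^5 → 2600000 Ω.
Series: 240 + 2600000 = 2600240 Ω.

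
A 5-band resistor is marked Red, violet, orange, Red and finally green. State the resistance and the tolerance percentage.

27300 Ω ±0.5%

Red → 2 (first significant figure)
Violet → 7 (second significant figure)
Orange → 3 (third significant figure)
Red → ×10^2 multiplier
Green → ±0.5% tolerance
273 × 100 = 27300 Ω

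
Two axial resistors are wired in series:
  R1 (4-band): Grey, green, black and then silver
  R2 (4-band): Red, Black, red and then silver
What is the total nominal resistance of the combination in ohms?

2085 Ω

R1: grey, green → 85; black ×1 → 85 Ω.
R2: red, black → 20; red ×10^2 → 2000 Ω.
Series: 85 + 2000 = 2085 Ω.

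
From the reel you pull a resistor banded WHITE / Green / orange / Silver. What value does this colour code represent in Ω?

95000 Ω

White → 9 (first significant figure)
Green → 5 (second significant figure)
Orange → ×10^3 multiplier
95 × 1000 = 95000 Ω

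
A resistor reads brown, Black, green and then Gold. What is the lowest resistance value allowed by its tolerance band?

950000 Ω

Brown → 1 (first significant figure)
Black → 0 (second significant figure)
Green → ×10^5 multiplier
Gold → ±5% tolerance
10 × 100000 = 1000000 Ω
Lowest = 1000000 × (1 − 5/100) = 950000 Ω.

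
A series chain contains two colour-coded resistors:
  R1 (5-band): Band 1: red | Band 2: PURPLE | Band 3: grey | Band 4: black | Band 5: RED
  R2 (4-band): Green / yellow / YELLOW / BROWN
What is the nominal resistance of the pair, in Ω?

540278 Ω

R1: red, violet, grey → 278; black ×1 → 278 Ω.
R2: green, yellow → 54; yellow ×10^4 → 540000 Ω.
Series: 278 + 540000 = 540278 Ω.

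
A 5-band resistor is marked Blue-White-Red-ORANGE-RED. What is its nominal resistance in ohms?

692000 Ω

Blue → 6 (first significant figure)
White → 9 (second significant figure)
Red → 2 (third significant figure)
Orange → ×10^3 multiplier
692 × 1000 = 692000 Ω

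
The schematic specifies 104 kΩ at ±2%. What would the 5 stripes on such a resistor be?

brown, black, yellow, orange, red

104000 Ω = 104 × 10^3.
1 → brown
0 → black
4 → yellow
Multiplier 10^3 → orange.
±2% tolerance → red.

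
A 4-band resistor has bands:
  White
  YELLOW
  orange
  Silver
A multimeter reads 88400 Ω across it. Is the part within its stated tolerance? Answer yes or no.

White → 9 (first significant figure)
Yellow → 4 (second significant figure)
Orange → ×10^3 multiplier
Silver → ±10% tolerance
94 × 1000 = 94000 Ω
Allowed range: 84600 Ω to 103400 Ω.
88400 Ω lies inside that range.

yes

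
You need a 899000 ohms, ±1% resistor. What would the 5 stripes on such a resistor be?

grey, white, white, orange, brown

899000 Ω = 899 × 10^3.
8 → grey
9 → white
9 → white
Multiplier 10^3 → orange.
±1% tolerance → brown.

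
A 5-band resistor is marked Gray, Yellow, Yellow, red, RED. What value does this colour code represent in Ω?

Grey → 8 (first significant figure)
Yellow → 4 (second significant figure)
Yellow → 4 (third significant figure)
Red → ×10^2 multiplier
844 × 100 = 84400 Ω

84400 Ω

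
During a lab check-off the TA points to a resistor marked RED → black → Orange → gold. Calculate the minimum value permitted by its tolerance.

19000 Ω

Red → 2 (first significant figure)
Black → 0 (second significant figure)
Orange → ×10^3 multiplier
Gold → ±5% tolerance
20 × 1000 = 20000 Ω
Minimum = 20000 × (1 − 5/100) = 19000 Ω.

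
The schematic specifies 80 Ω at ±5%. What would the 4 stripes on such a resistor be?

grey, black, black, gold

80 Ω = 80 × 10^0.
8 → grey
0 → black
Multiplier 10^0 → black.
±5% tolerance → gold.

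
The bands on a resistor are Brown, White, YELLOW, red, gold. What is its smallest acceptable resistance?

Brown → 1 (first significant figure)
White → 9 (second significant figure)
Yellow → 4 (third significant figure)
Red → ×10^2 multiplier
Gold → ±5% tolerance
194 × 100 = 19400 Ω
Smallest = 19400 × (1 − 5/100) = 18430 Ω.

18430 Ω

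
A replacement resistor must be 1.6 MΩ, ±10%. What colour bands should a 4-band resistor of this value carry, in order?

1600000 Ω = 16 × 10^5.
1 → brown
6 → blue
Multiplier 10^5 → green.
±10% tolerance → silver.

brown, blue, green, silver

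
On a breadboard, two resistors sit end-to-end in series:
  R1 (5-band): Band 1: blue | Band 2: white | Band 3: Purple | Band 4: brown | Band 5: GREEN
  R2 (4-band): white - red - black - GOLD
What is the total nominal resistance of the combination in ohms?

7062 Ω

R1: blue, white, violet → 697; brown ×10 → 6970 Ω.
R2: white, red → 92; black ×1 → 92 Ω.
Series: 6970 + 92 = 7062 Ω.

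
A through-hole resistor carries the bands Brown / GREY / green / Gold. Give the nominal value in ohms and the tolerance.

1800000 Ω ±5%

Brown → 1 (first significant figure)
Grey → 8 (second significant figure)
Green → ×10^5 multiplier
Gold → ±5% tolerance
18 × 100000 = 1800000 Ω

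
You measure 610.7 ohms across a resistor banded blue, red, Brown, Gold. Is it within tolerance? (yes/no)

Blue → 6 (first significant figure)
Red → 2 (second significant figure)
Brown → ×10 multiplier
Gold → ±5% tolerance
62 × 10 = 620 Ω
Allowed range: 589 Ω to 651 Ω.
610.7 ohms lies inside that range.

yes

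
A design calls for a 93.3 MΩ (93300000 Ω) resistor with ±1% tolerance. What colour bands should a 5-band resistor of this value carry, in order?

white, orange, orange, green, brown

93300000 Ω = 933 × 10^5.
9 → white
3 → orange
3 → orange
Multiplier 10^5 → green.
±1% tolerance → brown.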